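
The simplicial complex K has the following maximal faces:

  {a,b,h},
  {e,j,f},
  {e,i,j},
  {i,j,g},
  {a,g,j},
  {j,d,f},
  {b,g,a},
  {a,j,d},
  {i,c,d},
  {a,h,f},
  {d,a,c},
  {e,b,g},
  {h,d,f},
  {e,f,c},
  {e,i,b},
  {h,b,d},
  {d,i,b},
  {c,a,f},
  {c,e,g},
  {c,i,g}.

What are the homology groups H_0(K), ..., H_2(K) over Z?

H_0 ≅ Z,  H_1 ≅ Z ⊕ Z_2,  H_2 = 0.

Take the total order a < b < c < d < e < f < g < h < i < j on the vertex set. Then K (dimension 2) consists of the simplices:

  0-simplices (10): a, b, c, d, e, f, g, h, i, j
  1-simplices (30): ab, ac, ad, af, ag, ah, aj, bd, be, bg, bh, bi, cd, ce, cf, cg, ci, df, dh, di, dj, ef, eg, ei, ej, fh, fj, gi, gj, ij
  2-simplices (20): abg, abh, acd, acf, adj, afh, agj, bdh, bdi, beg, bei, cdi, cef, ceg, cgi, dfh, dfj, efj, eij, gij

Hence C_0 ≅ Z^10, C_1 ≅ Z^30, C_2 ≅ Z^20.

∂_1: C_1 → C_0 is given by ∂[p,q] = [q] − [p]. For instance
  ∂di = i − d.
The 10×30 boundary matrix has rank 9 and Smith normal form diag(1,1,1,1,1,1,1,1,1).

∂_2: C_2 → C_1 sends each 2-simplex [p,q,r] to [q,r] − [p,r] + [p,q]. For instance
  ∂acf = cf − af + ac,
  ∂beg = eg − bg + be.
The resulting 30×20 matrix has rank 20, and its Smith normal form has invariant factors (1,1,1,1,1,1,1,1,1,1,1,1,1,1,1,1,1,1,1,2).

From H_k ≅ ker(∂_k) / im(∂_{k+1}) we obtain:

  H_0: rank C_0 − rank ∂_1 = 10 − 9 = 1, and the invariant factors of ∂_1 are all 1, so H_0 ≅ Z.
  H_1: rank ker ∂_1 − rank ∂_2 = (30 − 9) − 20 = 1, and ∂_2 has invariant factor 2 > 1, so H_1 ≅ Z ⊕ Z_2.
  H_2: rank ker ∂_2 − rank ∂_3 = (20 − 20) − 0 = 0, and there is no ∂_3, so H_2 ≅ 0.

(K is a triangulation of the Klein bottle.)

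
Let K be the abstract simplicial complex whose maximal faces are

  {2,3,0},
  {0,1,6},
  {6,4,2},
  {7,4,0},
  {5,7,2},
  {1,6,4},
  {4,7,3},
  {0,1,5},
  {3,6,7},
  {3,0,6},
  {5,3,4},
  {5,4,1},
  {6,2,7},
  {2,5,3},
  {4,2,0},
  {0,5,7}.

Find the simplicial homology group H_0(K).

K has 8 vertices, 24 edges, 16 triangles.
rank ∂_0 = 0, rank ∂_1 = 7 ⇒ b_0 = 8 − 0 − 7 = 1; all invariant factors of ∂_1 are 1 so no torsion. So H_0 ≅ Z.

H_0 ≅ Z.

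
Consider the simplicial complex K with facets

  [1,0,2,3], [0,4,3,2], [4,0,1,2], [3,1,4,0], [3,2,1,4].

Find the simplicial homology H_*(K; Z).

H_0 = Z,  H_1 = 0,  H_2 = 0,  H_3 = Z.

Order the vertices as 0 < 1 < 2 < 3 < 4. Listing each simplex with vertices in this order, K has dimension 3 with simplices:

  0-simplices (5): [0], [1], [2], [3], [4]
  1-simplices (10): [0,1], [0,2], [0,3], [0,4], [1,2], [1,3], [1,4], [2,3], [2,4], [3,4]
  2-simplices (10): [0,1,2], [0,1,3], [0,1,4], [0,2,3], [0,2,4], [0,3,4], [1,2,3], [1,2,4], [1,3,4], [2,3,4]
  3-simplices (5): [0,1,2,3], [0,1,2,4], [0,1,3,4], [0,2,3,4], [1,2,3,4]

Hence C_0 ≅ Z^5, C_1 ≅ Z^10, C_2 ≅ Z^10, C_3 ≅ Z^5.

∂_1: C_1 → C_0 maps an edge to its endpoints' difference, ∂[p,q] = q − p.
The resulting 5×10 matrix has rank 4, and its Smith normal form has invariant factors (1,1,1,1).

Boundary ∂_2: C_2 → C_1 acts by ∂[p,q,r] = [q,r] − [p,r] + [p,q]. For instance
  ∂[1,2,4] = [2,4] − [1,4] + [1,2],
  ∂[1,3,4] = [3,4] − [1,4] + [1,3].
This gives a 10×10 integer matrix of rank 6; reducing to Smith normal form yields diagonal entries (1,1,1,1,1,1).

Boundary ∂_3: C_3 → C_2 sends each 3-simplex σ to the alternating sum Σ_i (−1)^i (σ with its i-th vertex removed). For instance
  ∂[0,1,2,4] = [1,2,4] − [0,2,4] + [0,1,4] − [0,1,2],
  ∂[0,2,3,4] = [2,3,4] − [0,3,4] + [0,2,4] − [0,2,3].
As a 10×5 matrix over Z this has rank 4, with invariant factors (1,1,1,1).

Reading off H_k = ker ∂_k / im ∂_{k+1}:

  H_0: rank C_0 − rank ∂_1 = 5 − 4 = 1, and the invariant factors of ∂_1 are all 1, so H_0 = Z.
  H_1: rank ker ∂_1 − rank ∂_2 = (10 − 4) − 6 = 0, and the invariant factors of ∂_2 are all 1, so H_1 = 0.
  H_2: rank ker ∂_2 − rank ∂_3 = (10 − 6) − 4 = 0, and the invariant factors of ∂_3 are all 1, so H_2 = 0.
  H_3: rank ker ∂_3 − rank ∂_4 = (5 − 4) − 0 = 1, and there is no ∂_4, so H_3 = Z.

(K is a triangulation of the 3-sphere S^3.)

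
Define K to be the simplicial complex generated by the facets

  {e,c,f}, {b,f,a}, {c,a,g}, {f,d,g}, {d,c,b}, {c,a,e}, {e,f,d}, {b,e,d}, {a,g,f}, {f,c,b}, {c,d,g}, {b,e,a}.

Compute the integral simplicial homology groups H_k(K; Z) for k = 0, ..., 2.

Order the vertices as a < b < c < d < e < f < g. Listing each simplex with vertices in this order, K has dimension 2 with simplices:

  0-simplices (7): a, b, c, d, e, f, g
  1-simplices (18): ab, ac, ae, af, ag, bc, bd, be, bf, cd, ce, cf, cg, de, df, dg, ef, fg
  2-simplices (12): abe, abf, ace, acg, afg, bcd, bcf, bde, cdg, cef, def, dfg

Hence C_0 ≅ Z^7, C_1 ≅ Z^18, C_2 ≅ Z^12.

∂_1: C_1 → C_0 is given by ∂[p,q] = [q] − [p]. For instance
  ∂bf = f − b.
As a 7×18 matrix over Z this has rank 6, with invariant factors (1,1,1,1,1,1).

The boundary map ∂_2: C_2 → C_1 maps a triangle to the signed sum of its edges. For instance
  ∂bcf = cf − bf + bc,
  ∂bde = de − be + bd.
The resulting 18×12 matrix has rank 12, and its Smith normal form has invariant factors (1,1,1,1,1,1,1,1,1,1,1,2).

Now H_k = ker ∂_k / im ∂_{k+1}, so:

  H_0: rank C_0 − rank ∂_1 = 7 − 6 = 1, and the invariant factors of ∂_1 are all 1, so H_0 ≅ Z.
  H_1: rank ker ∂_1 − rank ∂_2 = (18 − 6) − 12 = 0, and ∂_2 has invariant factor 2 > 1, so H_1 ≅ Z/2.
  H_2: rank ker ∂_2 − rank ∂_3 = (12 − 12) − 0 = 0, and there is no ∂_3, so H_2 ≅ 0.

H_0 ≅ Z,  H_1 ≅ Z/2,  H_2 = 0.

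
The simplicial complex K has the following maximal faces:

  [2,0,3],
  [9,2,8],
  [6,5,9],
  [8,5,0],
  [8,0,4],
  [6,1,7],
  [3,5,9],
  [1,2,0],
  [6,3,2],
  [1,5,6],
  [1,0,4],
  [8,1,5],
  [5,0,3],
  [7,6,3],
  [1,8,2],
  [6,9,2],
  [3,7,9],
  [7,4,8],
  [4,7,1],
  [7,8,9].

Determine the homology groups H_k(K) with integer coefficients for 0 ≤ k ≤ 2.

Take the total order 0 < 1 < 2 < 3 < 4 < 5 < 6 < 7 < 8 < 9 on the vertex set. Then K (dimension 2) consists of the simplices:

  0-simplices (10): [0], [1], [2], [3], [4], [5], [6], [7], [8], [9]
  1-simplices (30): (30 of them)
  2-simplices (20): (20 of them)

so the chain groups are C_0 ≅ Z^10, C_1 ≅ Z^30, C_2 ≅ Z^20.

Boundary ∂_1: C_1 → C_0 sends each edge [p,q] (with p < q) to q − p. For instance
  ∂[4,8] = [8] − [4].
The resulting 10×30 matrix has rank 9, and its Smith normal form has invariant factors (1,1,1,1,1,1,1,1,1).

∂_2: C_2 → C_1 sends each 2-simplex [p,q,r] to [q,r] − [p,r] + [p,q]. For instance
  ∂[0,1,2] = [1,2] − [0,2] + [0,1],
  ∂[2,6,9] = [6,9] − [2,9] + [2,6].
As a 30×20 matrix over Z this has rank 20, with invariant factors (1,1,1,1,1,1,1,1,1,1,1,1,1,1,1,1,1,1,1,2).

Reading off H_k = ker ∂_k / im ∂_{k+1}:

  H_0: rank C_0 − rank ∂_1 = 10 − 9 = 1, and the invariant factors of ∂_1 are all 1, so H_0 = Z.
  H_1: rank ker ∂_1 − rank ∂_2 = (30 − 9) − 20 = 1, and ∂_2 has invariant factor 2 > 1, so H_1 = Z ⊕ Z/2Z.
  H_2: rank ker ∂_2 − rank ∂_3 = (20 − 20) − 0 = 0, and there is no ∂_3, so H_2 = 0.

H_0 = Z,  H_1 = Z ⊕ Z/2Z,  H_2 = 0.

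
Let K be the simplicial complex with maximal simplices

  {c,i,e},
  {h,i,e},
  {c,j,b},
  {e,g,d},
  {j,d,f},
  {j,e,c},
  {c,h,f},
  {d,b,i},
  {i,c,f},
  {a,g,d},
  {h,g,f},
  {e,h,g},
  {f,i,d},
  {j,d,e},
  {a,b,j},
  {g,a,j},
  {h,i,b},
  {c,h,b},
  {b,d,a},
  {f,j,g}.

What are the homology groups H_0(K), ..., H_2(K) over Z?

Fix the vertex order a < b < c < d < e < f < g < h < i < j and write every simplex with vertices in increasing order. Then dim K = 2 and the simplices of K are:

  0-simplices (10): a, b, c, d, e, f, g, h, i, j
  1-simplices (30): ab, ad, ag, aj, bc, bd, bh, bi, bj, ce, cf, ch, ci, cj, de, df, dg, di, dj, eg, eh, ei, ej, fg, fh, fi, fj, gh, gj, hi
  2-simplices (20): abd, abj, adg, agj, bch, bcj, bdi, bhi, cei, cej, cfh, cfi, deg, dej, dfi, dfj, egh, ehi, fgh, fgj

giving chain groups C_0 ≅ Z^10, C_1 ≅ Z^30, C_2 ≅ Z^20.

The boundary map ∂_1: C_1 → C_0 sends each edge [p,q] (with p < q) to q − p.
As a 10×30 matrix over Z this has rank 9, with invariant factors (1,1,1,1,1,1,1,1,1).

∂_2: C_2 → C_1 sends each 2-simplex [p,q,r] to [q,r] − [p,r] + [p,q]. For instance
  ∂egh = gh − eh + eg,
  ∂cfh = fh − ch + cf.
As a 30×20 matrix over Z this has rank 20, with invariant factors (1,1,1,1,1,1,1,1,1,1,1,1,1,1,1,1,1,1,1,2).

Reading off H_k = ker ∂_k / im ∂_{k+1}:

  H_0: rank C_0 − rank ∂_1 = 10 − 9 = 1, and the invariant factors of ∂_1 are all 1, so H_0 ≅ Z.
  H_1: rank ker ∂_1 − rank ∂_2 = (30 − 9) − 20 = 1, and ∂_2 has invariant factor 2 > 1, so H_1 ≅ Z ⊕ Z_2.
  H_2: rank ker ∂_2 − rank ∂_3 = (20 − 20) − 0 = 0, and there is no ∂_3, so H_2 ≅ 0.

(K is a triangulation of the Klein bottle.)

H_0 ≅ Z,  H_1 ≅ Z ⊕ Z_2,  H_2 = 0.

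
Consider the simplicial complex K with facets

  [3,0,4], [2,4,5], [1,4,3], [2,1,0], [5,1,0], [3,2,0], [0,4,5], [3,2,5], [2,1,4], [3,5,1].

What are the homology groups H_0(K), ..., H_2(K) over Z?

Order the vertices as 0 < 1 < 2 < 3 < 4 < 5. Listing each simplex with vertices in this order, K has dimension 2 with simplices:

  0-simplices (6): [0], [1], [2], [3], [4], [5]
  1-simplices (15): [0,1], [0,2], [0,3], [0,4], [0,5], [1,2], [1,3], [1,4], [1,5], [2,3], [2,4], [2,5], [3,4], [3,5], [4,5]
  2-simplices (10): [0,1,2], [0,1,5], [0,2,3], [0,3,4], [0,4,5], [1,2,4], [1,3,4], [1,3,5], [2,3,5], [2,4,5]

Hence C_0 ≅ Z^6, C_1 ≅ Z^15, C_2 ≅ Z^10.

∂_1: C_1 → C_0 sends each edge [p,q] (with p < q) to q − p. For instance
  ∂[3,5] = [5] − [3].
This gives a 6×15 integer matrix of rank 5; reducing to Smith normal form yields diagonal entries (1,1,1,1,1).

Boundary ∂_2: C_2 → C_1 acts by ∂[p,q,r] = [q,r] − [p,r] + [p,q]. For instance
  ∂[2,3,5] = [3,5] − [2,5] + [2,3],
  ∂[1,2,4] = [2,4] − [1,4] + [1,2].
As a 15×10 matrix over Z this has rank 10, with invariant factors (1,1,1,1,1,1,1,1,1,2).

Reading off H_k = ker ∂_k / im ∂_{k+1}:

  H_0: rank C_0 − rank ∂_1 = 6 − 5 = 1, and the invariant factors of ∂_1 are all 1, so H_0 ≅ Z.
  H_1: rank ker ∂_1 − rank ∂_2 = (15 − 5) − 10 = 0, and ∂_2 has invariant factor 2 > 1, so H_1 ≅ Z/2Z.
  H_2: rank ker ∂_2 − rank ∂_3 = (10 − 10) − 0 = 0, and there is no ∂_3, so H_2 ≅ 0.

As a check, the Euler characteristic is 6 − 15 + 10 = 1, which agrees with 1 − 0 + 0 = 1.

H_0 ≅ Z,  H_1 ≅ Z/2Z,  H_2 = 0.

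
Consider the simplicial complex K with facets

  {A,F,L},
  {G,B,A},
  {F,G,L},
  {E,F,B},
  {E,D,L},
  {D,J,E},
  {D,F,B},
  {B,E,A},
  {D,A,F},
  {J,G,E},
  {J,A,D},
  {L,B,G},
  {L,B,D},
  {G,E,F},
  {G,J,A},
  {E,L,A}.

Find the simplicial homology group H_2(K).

We work with the vertex ordering A < B < D < E < F < G < J < L. The simplices of K, each written with vertices in increasing order, are:

  0-simplices (8): A, B, D, E, F, G, J, L
  1-simplices (24): AB, AD, AE, AF, AG, AJ, AL, BD, BE, BF, BG, BL, DE, DF, DJ, DL, EF, EG, EJ, EL, FG, FL, GJ, GL
  2-simplices (16): ABE, ABG, ADF, ADJ, AEL, AFL, AGJ, BDF, BDL, BEF, BGL, DEJ, DEL, EFG, EGJ, FGL

Hence C_0 ≅ Z^8, C_1 ≅ Z^24, C_2 ≅ Z^16.

∂_1: C_1 → C_0 maps an edge to its endpoints' difference, ∂[p,q] = q − p. For instance
  ∂EF = F − E.
The resulting 8×24 matrix has rank 7, and its Smith normal form has invariant factors (1,1,1,1,1,1,1).

∂_2: C_2 → C_1 acts by ∂[p,q,r] = [q,r] − [p,r] + [p,q]. For instance
  ∂DEL = EL − DL + DE,
  ∂ADF = DF − AF + AD.
The resulting 24×16 matrix has rank 15, and its Smith normal form has invariant factors (1,1,1,1,1,1,1,1,1,1,1,1,1,1,1).

Reading off H_k = ker ∂_k / im ∂_{k+1}:

  H_2: rank ker ∂_2 − rank ∂_3 = (16 − 15) − 0 = 1, and there is no ∂_3, so H_2 = Z.

H_2 = Z.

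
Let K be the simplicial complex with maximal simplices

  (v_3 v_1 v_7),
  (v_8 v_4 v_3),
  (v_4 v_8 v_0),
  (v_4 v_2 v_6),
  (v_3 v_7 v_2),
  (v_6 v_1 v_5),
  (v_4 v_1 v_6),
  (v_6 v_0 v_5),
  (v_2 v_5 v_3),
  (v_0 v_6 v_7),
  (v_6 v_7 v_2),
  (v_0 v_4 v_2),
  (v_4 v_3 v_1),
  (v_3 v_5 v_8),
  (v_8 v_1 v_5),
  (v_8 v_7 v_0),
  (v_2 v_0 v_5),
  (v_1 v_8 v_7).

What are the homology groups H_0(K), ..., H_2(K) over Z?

We work with the vertex ordering v_0 < v_1 < v_2 < v_3 < v_4 < v_5 < v_6 < v_7 < v_8. The simplices of K, each written with vertices in increasing order, are:

  0-simplices (9): [v_0], [v_1], [v_2], [v_3], [v_4], [v_5], [v_6], [v_7], [v_8]
  1-simplices (27): (27 of them)
  2-simplices (18): (18 of them)

Hence C_0 ≅ Z^9, C_1 ≅ Z^27, C_2 ≅ Z^18.

Boundary ∂_1: C_1 → C_0 maps an edge to its endpoints' difference, ∂[p,q] = q − p.
As a 9×27 matrix over Z this has rank 8, with invariant factors (1,1,1,1,1,1,1,1).

The boundary map ∂_2: C_2 → C_1 acts by ∂[p,q,r] = [q,r] − [p,r] + [p,q]. For instance
  ∂[v_0,v_4,v_8] = [v_4,v_8] − [v_0,v_8] + [v_0,v_4],
  ∂[v_1,v_7,v_8] = [v_7,v_8] − [v_1,v_8] + [v_1,v_7].
This gives a 27×18 integer matrix of rank 18; reducing to Smith normal form yields diagonal entries (1,1,1,1,1,1,1,1,1,1,1,1,1,1,1,1,1,2).

Now H_k = ker ∂_k / im ∂_{k+1}, so:

  H_0: rank C_0 − rank ∂_1 = 9 − 8 = 1, and the invariant factors of ∂_1 are all 1, so H_0 ≅ Z.
  H_1: rank ker ∂_1 − rank ∂_2 = (27 − 8) − 18 = 1, and ∂_2 has invariant factor 2 > 1, so H_1 ≅ Z ⊕ Z_2.
  H_2: rank ker ∂_2 − rank ∂_3 = (18 − 18) − 0 = 0, and there is no ∂_3, so H_2 ≅ 0.

H_0 ≅ Z,  H_1 ≅ Z ⊕ Z_2,  H_2 = 0.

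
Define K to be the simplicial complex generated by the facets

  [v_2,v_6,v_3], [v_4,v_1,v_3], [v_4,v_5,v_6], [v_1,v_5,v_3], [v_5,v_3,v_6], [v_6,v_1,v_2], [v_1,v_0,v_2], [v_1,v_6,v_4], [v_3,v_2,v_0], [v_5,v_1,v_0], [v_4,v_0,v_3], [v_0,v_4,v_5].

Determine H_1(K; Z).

H_1 = Z/2.

Order the vertices as v_0 < v_1 < v_2 < v_3 < v_4 < v_5 < v_6. Listing each simplex with vertices in this order, K has dimension 2 with simplices:

  0-simplices (7): [v_0], [v_1], [v_2], [v_3], [v_4], [v_5], [v_6]
  1-simplices (18): (18 of them)
  2-simplices (12): (12 of them)

giving chain groups C_0 ≅ Z^7, C_1 ≅ Z^18, C_2 ≅ Z^12.

Boundary ∂_1: C_1 → C_0 sends each edge [p,q] (with p < q) to q − p.
This gives a 7×18 integer matrix of rank 6; reducing to Smith normal form yields diagonal entries (1,1,1,1,1,1).

∂_2: C_2 → C_1 maps a triangle to the signed sum of its edges. For instance
  ∂[v_1,v_3,v_5] = [v_3,v_5] − [v_1,v_5] + [v_1,v_3],
  ∂[v_0,v_1,v_5] = [v_1,v_5] − [v_0,v_5] + [v_0,v_1].
The 18×12 boundary matrix has rank 12 and Smith normal form diag(1,1,1,1,1,1,1,1,1,1,1,2).

Reading off H_k = ker ∂_k / im ∂_{k+1}:

  H_1: rank ker ∂_1 − rank ∂_2 = (18 − 6) − 12 = 0, and ∂_2 has invariant factor 2 > 1, so H_1 = Z/2.

(K is a triangulation of the real projective plane RP^2.)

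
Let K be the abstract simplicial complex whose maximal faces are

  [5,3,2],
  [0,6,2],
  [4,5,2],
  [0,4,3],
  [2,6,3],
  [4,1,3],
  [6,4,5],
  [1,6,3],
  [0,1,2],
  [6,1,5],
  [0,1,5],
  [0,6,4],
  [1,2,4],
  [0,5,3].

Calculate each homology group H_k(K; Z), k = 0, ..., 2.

H_0 ≅ Z,  H_1 ≅ Z^2,  H_2 ≅ Z.

Fix the vertex order 0 < 1 < 2 < 3 < 4 < 5 < 6 and write every simplex with vertices in increasing order. Then dim K = 2 and the simplices of K are:

  0-simplices (7): [0], [1], [2], [3], [4], [5], [6]
  1-simplices (21): [0,1], [0,2], [0,3], [0,4], [0,5], [0,6], [1,2], [1,3], [1,4], [1,5], [1,6], [2,3], [2,4], [2,5], [2,6], [3,4], [3,5], [3,6], [4,5], [4,6], [5,6]
  2-simplices (14): [0,1,2], [0,1,5], [0,2,6], [0,3,4], [0,3,5], [0,4,6], [1,2,4], [1,3,4], [1,3,6], [1,5,6], [2,3,5], [2,3,6], [2,4,5], [4,5,6]

so the chain groups are C_0 ≅ Z^7, C_1 ≅ Z^21, C_2 ≅ Z^14.

Boundary ∂_1: C_1 → C_0 is given by ∂[p,q] = [q] − [p].
The resulting 7×21 matrix has rank 6, and its Smith normal form has invariant factors (1,1,1,1,1,1).

The boundary map ∂_2: C_2 → C_1 sends each 2-simplex [p,q,r] to [q,r] − [p,r] + [p,q]. For instance
  ∂[0,1,5] = [1,5] − [0,5] + [0,1],
  ∂[2,3,6] = [3,6] − [2,6] + [2,3].
The 21×14 boundary matrix has rank 13 and Smith normal form diag(1,1,1,1,1,1,1,1,1,1,1,1,1).

From H_k ≅ ker(∂_k) / im(∂_{k+1}) we obtain:

  H_0: rank C_0 − rank ∂_1 = 7 − 6 = 1, and the invariant factors of ∂_1 are all 1, so H_0 ≅ Z.
  H_1: rank ker ∂_1 − rank ∂_2 = (21 − 6) − 13 = 2, and the invariant factors of ∂_2 are all 1, so H_1 ≅ Z^2.
  H_2: rank ker ∂_2 − rank ∂_3 = (14 − 13) − 0 = 1, and there is no ∂_3, so H_2 ≅ Z.

(K is a triangulation of the torus T^2.)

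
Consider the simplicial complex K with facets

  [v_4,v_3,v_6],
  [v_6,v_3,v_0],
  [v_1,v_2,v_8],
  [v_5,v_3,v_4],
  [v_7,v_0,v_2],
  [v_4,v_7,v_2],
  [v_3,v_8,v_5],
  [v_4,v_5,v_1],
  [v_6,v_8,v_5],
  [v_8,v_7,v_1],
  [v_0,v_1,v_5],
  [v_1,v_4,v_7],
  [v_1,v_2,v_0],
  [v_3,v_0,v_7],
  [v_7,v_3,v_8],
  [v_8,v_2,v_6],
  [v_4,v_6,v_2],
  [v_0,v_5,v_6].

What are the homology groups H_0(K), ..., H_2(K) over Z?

We work with the vertex ordering v_0 < v_1 < v_2 < v_3 < v_4 < v_5 < v_6 < v_7 < v_8. The simplices of K, each written with vertices in increasing order, are:

  0-simplices (9): [v_0], [v_1], [v_2], [v_3], [v_4], [v_5], [v_6], [v_7], [v_8]
  1-simplices (27): (27 of them)
  2-simplices (18): (18 of them)

Hence C_0 ≅ Z^9, C_1 ≅ Z^27, C_2 ≅ Z^18.

∂_1: C_1 → C_0 sends each edge [p,q] (with p < q) to q − p.
As a 9×27 matrix over Z this has rank 8, with invariant factors (1,1,1,1,1,1,1,1).

The boundary map ∂_2: C_2 → C_1 acts by ∂[p,q,r] = [q,r] − [p,r] + [p,q]. For instance
  ∂[v_0,v_1,v_2] = [v_1,v_2] − [v_0,v_2] + [v_0,v_1],
  ∂[v_2,v_4,v_7] = [v_4,v_7] − [v_2,v_7] + [v_2,v_4].
This gives a 27×18 integer matrix of rank 18; reducing to Smith normal form yields diagonal entries (1,1,1,1,1,1,1,1,1,1,1,1,1,1,1,1,1,2).

From H_k ≅ ker(∂_k) / im(∂_{k+1}) we obtain:

  H_0: rank C_0 − rank ∂_1 = 9 − 8 = 1, and the invariant factors of ∂_1 are all 1, so H_0 ≅ Z.
  H_1: rank ker ∂_1 − rank ∂_2 = (27 − 8) − 18 = 1, and ∂_2 has invariant factor 2 > 1, so H_1 ≅ Z ⊕ Z/2.
  H_2: rank ker ∂_2 − rank ∂_3 = (18 − 18) − 0 = 0, and there is no ∂_3, so H_2 ≅ 0.

As a check, the Euler characteristic is 9 − 27 + 18 = 0, which agrees with 1 − 1 + 0 = 0.

H_0 = Z,  H_1 = Z ⊕ Z/2,  H_2 = 0.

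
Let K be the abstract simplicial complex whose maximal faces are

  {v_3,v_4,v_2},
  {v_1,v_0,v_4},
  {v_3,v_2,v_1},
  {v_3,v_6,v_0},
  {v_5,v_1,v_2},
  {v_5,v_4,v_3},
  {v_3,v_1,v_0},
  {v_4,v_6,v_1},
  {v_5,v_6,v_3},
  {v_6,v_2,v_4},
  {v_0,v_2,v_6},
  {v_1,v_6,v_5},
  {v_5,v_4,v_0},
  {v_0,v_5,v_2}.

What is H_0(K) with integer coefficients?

H_0 ≅ Z.

Order the vertices as v_0 < v_1 < v_2 < v_3 < v_4 < v_5 < v_6. Listing each simplex with vertices in this order, K has dimension 2 with simplices:

  0-simplices (7): [v_0], [v_1], [v_2], [v_3], [v_4], [v_5], [v_6]
  1-simplices (21): (21 of them)
  2-simplices (14): (14 of them)

so the chain groups are C_0 ≅ Z^7, C_1 ≅ Z^21, C_2 ≅ Z^14.

The boundary map ∂_1: C_1 → C_0 is given by ∂[p,q] = [q] − [p]. For instance
  ∂[v_0,v_3] = [v_3] − [v_0].
The resulting 7×21 matrix has rank 6, and its Smith normal form has invariant factors (1,1,1,1,1,1).

The boundary map ∂_2: C_2 → C_1 maps a triangle to the signed sum of its edges. For instance
  ∂[v_3,v_5,v_6] = [v_5,v_6] − [v_3,v_6] + [v_3,v_5],
  ∂[v_0,v_2,v_6] = [v_2,v_6] − [v_0,v_6] + [v_0,v_2].
As a 21×14 matrix over Z this has rank 13, with invariant factors (1,1,1,1,1,1,1,1,1,1,1,1,1).

Now H_k = ker ∂_k / im ∂_{k+1}, so:

  H_0: rank C_0 − rank ∂_1 = 7 − 6 = 1, and the invariant factors of ∂_1 are all 1, so H_0 = Z.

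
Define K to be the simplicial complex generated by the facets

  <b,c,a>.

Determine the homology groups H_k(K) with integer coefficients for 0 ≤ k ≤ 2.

H_0 = Z,  H_1 = 0,  H_2 = 0.

We work with the vertex ordering a < b < c. The simplices of K, each written with vertices in increasing order, are:

  0-simplices (3): a, b, c
  1-simplices (3): ab, ac, bc
  2-simplices (1): abc

so the chain groups are C_0 ≅ Z^3, C_1 ≅ Z^3, C_2 ≅ Z^1.

∂_1: C_1 → C_0 maps an edge to its endpoints' difference, ∂[p,q] = q − p. For instance
  ∂bc = c − b.
The resulting 3×3 matrix has rank 2, and its Smith normal form has invariant factors (1,1).

The boundary map ∂_2: C_2 → C_1 maps a triangle to the signed sum of its edges. For instance
  ∂abc = bc − ac + ab.
The 3×1 boundary matrix has rank 1 and Smith normal form diag(1).

Computing H_k = (kernel of ∂_k) / (image of ∂_{k+1}):

  H_0: rank C_0 − rank ∂_1 = 3 − 2 = 1, and the invariant factors of ∂_1 are all 1, so H_0 = Z.
  H_1: rank ker ∂_1 − rank ∂_2 = (3 − 2) − 1 = 0, and the invariant factors of ∂_2 are all 1, so H_1 = 0.
  H_2: rank ker ∂_2 − rank ∂_3 = (1 − 1) − 0 = 0, and there is no ∂_3, so H_2 = 0.

(K is a triangulation of the 2-simplex.)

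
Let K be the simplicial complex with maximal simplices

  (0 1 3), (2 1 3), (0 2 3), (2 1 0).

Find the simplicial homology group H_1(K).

Order the vertices as 0 < 1 < 2 < 3. Listing each simplex with vertices in this order, K has dimension 2 with simplices:

  0-simplices (4): [0], [1], [2], [3]
  1-simplices (6): [0,1], [0,2], [0,3], [1,2], [1,3], [2,3]
  2-simplices (4): [0,1,2], [0,1,3], [0,2,3], [1,2,3]

Hence C_0 ≅ Z^4, C_1 ≅ Z^6, C_2 ≅ Z^4.

Boundary ∂_1: C_1 → C_0 is given by ∂[p,q] = [q] − [p]. For instance
  ∂[1,2] = [2] − [1].
The 4×6 boundary matrix has rank 3 and Smith normal form diag(1,1,1).

The boundary map ∂_2: C_2 → C_1 acts by ∂[p,q,r] = [q,r] − [p,r] + [p,q]. For instance
  ∂[0,1,2] = [1,2] − [0,2] + [0,1],
  ∂[0,1,3] = [1,3] − [0,3] + [0,1].
The resulting 6×4 matrix has rank 3, and its Smith normal form has invariant factors (1,1,1).

Now H_k = ker ∂_k / im ∂_{k+1}, so:

  H_1: rank ker ∂_1 − rank ∂_2 = (6 − 3) − 3 = 0, and the invariant factors of ∂_2 are all 1, so H_1 ≅ 0.

H_1 = 0.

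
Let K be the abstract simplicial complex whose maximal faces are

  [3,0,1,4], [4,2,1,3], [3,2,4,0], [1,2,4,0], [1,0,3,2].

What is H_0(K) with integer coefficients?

Take the total order 0 < 1 < 2 < 3 < 4 on the vertex set. Then K (dimension 3) consists of the simplices:

  0-simplices (5): [0], [1], [2], [3], [4]
  1-simplices (10): [0,1], [0,2], [0,3], [0,4], [1,2], [1,3], [1,4], [2,3], [2,4], [3,4]
  2-simplices (10): [0,1,2], [0,1,3], [0,1,4], [0,2,3], [0,2,4], [0,3,4], [1,2,3], [1,2,4], [1,3,4], [2,3,4]
  3-simplices (5): [0,1,2,3], [0,1,2,4], [0,1,3,4], [0,2,3,4], [1,2,3,4]

so the chain groups are C_0 ≅ Z^5, C_1 ≅ Z^10, C_2 ≅ Z^10, C_3 ≅ Z^5.

∂_1: C_1 → C_0 is given by ∂[p,q] = [q] − [p]. For instance
  ∂[2,3] = [3] − [2].
As a 5×10 matrix over Z this has rank 4, with invariant factors (1,1,1,1).

∂_2: C_2 → C_1 acts by ∂[p,q,r] = [q,r] − [p,r] + [p,q]. For instance
  ∂[1,3,4] = [3,4] − [1,4] + [1,3],
  ∂[0,3,4] = [3,4] − [0,4] + [0,3].
This gives a 10×10 integer matrix of rank 6; reducing to Smith normal form yields diagonal entries (1,1,1,1,1,1).

∂_3: C_3 → C_2 sends each 3-simplex σ to the alternating sum Σ_i (−1)^i (σ with its i-th vertex removed). For instance
  ∂[0,1,3,4] = [1,3,4] − [0,3,4] + [0,1,4] − [0,1,3],
  ∂[0,1,2,4] = [1,2,4] − [0,2,4] + [0,1,4] − [0,1,2].
The resulting 10×5 matrix has rank 4, and its Smith normal form has invariant factors (1,1,1,1).

Reading off H_k = ker ∂_k / im ∂_{k+1}:

  H_0: rank C_0 − rank ∂_1 = 5 − 4 = 1, and the invariant factors of ∂_1 are all 1, so H_0 = Z.

(K is a triangulation of the 3-sphere S^3.)

H_0 ≅ Z.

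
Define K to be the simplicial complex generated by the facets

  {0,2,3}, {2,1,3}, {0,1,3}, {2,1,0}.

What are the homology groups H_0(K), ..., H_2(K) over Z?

H_0 = Z,  H_1 = 0,  H_2 = Z.

Order the vertices as 0 < 1 < 2 < 3. Listing each simplex with vertices in this order, K has dimension 2 with simplices:

  0-simplices (4): [0], [1], [2], [3]
  1-simplices (6): [0,1], [0,2], [0,3], [1,2], [1,3], [2,3]
  2-simplices (4): [0,1,2], [0,1,3], [0,2,3], [1,2,3]

giving chain groups C_0 ≅ Z^4, C_1 ≅ Z^6, C_2 ≅ Z^4.

∂_1: C_1 → C_0 sends each edge [p,q] (with p < q) to q − p. For instance
  ∂[1,3] = [3] − [1].
The resulting 4×6 matrix has rank 3, and its Smith normal form has invariant factors (1,1,1).

Boundary ∂_2: C_2 → C_1 sends each 2-simplex [p,q,r] to [q,r] − [p,r] + [p,q]. For instance
  ∂[0,1,2] = [1,2] − [0,2] + [0,1],
  ∂[1,2,3] = [2,3] − [1,3] + [1,2].
As a 6×4 matrix over Z this has rank 3, with invariant factors (1,1,1).

Now H_k = ker ∂_k / im ∂_{k+1}, so:

  H_0: rank C_0 − rank ∂_1 = 4 − 3 = 1, and the invariant factors of ∂_1 are all 1, so H_0 = Z.
  H_1: rank ker ∂_1 − rank ∂_2 = (6 − 3) − 3 = 0, and the invariant factors of ∂_2 are all 1, so H_1 = 0.
  H_2: rank ker ∂_2 − rank ∂_3 = (4 − 3) − 0 = 1, and there is no ∂_3, so H_2 = Z.

As a check, the Euler characteristic is 4 − 6 + 4 = 2, which agrees with 1 − 0 + 1 = 2.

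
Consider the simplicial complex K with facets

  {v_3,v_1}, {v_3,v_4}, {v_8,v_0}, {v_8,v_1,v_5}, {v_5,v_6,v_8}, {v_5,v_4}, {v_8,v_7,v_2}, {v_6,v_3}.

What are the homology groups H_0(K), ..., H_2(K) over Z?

Fix the vertex order v_0 < v_1 < v_2 < v_3 < v_4 < v_5 < v_6 < v_7 < v_8 and write every simplex with vertices in increasing order. Then dim K = 2 and the simplices of K are:

  0-simplices (9): [v_0], [v_1], [v_2], [v_3], [v_4], [v_5], [v_6], [v_7], [v_8]
  1-simplices (13): [v_0,v_8], [v_1,v_3], [v_1,v_5], [v_1,v_8], [v_2,v_7], [v_2,v_8], [v_3,v_4], [v_3,v_6], [v_4,v_5], [v_5,v_6], [v_5,v_8], [v_6,v_8], [v_7,v_8]
  2-simplices (3): [v_1,v_5,v_8], [v_2,v_7,v_8], [v_5,v_6,v_8]

giving chain groups C_0 ≅ Z^9, C_1 ≅ Z^13, C_2 ≅ Z^3.

Boundary ∂_1: C_1 → C_0 sends each edge [p,q] (with p < q) to q − p. For instance
  ∂[v_3,v_6] = [v_6] − [v_3].
This gives a 9×13 integer matrix of rank 8; reducing to Smith normal form yields diagonal entries (1,1,1,1,1,1,1,1).

The boundary map ∂_2: C_2 → C_1 sends each 2-simplex [p,q,r] to [q,r] − [p,r] + [p,q]. For instance
  ∂[v_5,v_6,v_8] = [v_6,v_8] − [v_5,v_8] + [v_5,v_6],
  ∂[v_1,v_5,v_8] = [v_5,v_8] − [v_1,v_8] + [v_1,v_5].
This gives a 13×3 integer matrix of rank 3; reducing to Smith normal form yields diagonal entries (1,1,1).

Reading off H_k = ker ∂_k / im ∂_{k+1}:

  H_0: rank C_0 − rank ∂_1 = 9 − 8 = 1, and the invariant factors of ∂_1 are all 1, so H_0 = Z.
  H_1: rank ker ∂_1 − rank ∂_2 = (13 − 8) − 3 = 2, and the invariant factors of ∂_2 are all 1, so H_1 = Z^2.
  H_2: rank ker ∂_2 − rank ∂_3 = (3 − 3) − 0 = 0, and there is no ∂_3, so H_2 = 0.

H_0 ≅ Z,  H_1 ≅ Z^2,  H_2 = 0.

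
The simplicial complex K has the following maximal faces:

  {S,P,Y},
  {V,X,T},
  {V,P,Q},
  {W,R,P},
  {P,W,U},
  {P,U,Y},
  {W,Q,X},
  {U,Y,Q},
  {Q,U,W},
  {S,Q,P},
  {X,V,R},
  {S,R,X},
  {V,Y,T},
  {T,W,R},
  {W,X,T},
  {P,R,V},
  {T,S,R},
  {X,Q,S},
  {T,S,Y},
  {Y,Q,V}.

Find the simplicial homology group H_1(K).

K has 10 vertices, 30 edges, 20 triangles.
rank ∂_1 = 9, rank ∂_2 = 20 ⇒ b_1 = 30 − 9 − 20 = 1; ∂_2 has invariant factor(s) [2] giving torsion. So H_1 = Z ⊕ Z/2.

H_1 ≅ Z ⊕ Z/2.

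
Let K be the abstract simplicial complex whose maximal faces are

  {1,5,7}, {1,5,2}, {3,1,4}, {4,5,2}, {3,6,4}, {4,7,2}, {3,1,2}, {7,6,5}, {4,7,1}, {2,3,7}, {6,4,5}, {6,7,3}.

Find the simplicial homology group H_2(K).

H_2 = 0.

Take the total order 1 < 2 < 3 < 4 < 5 < 6 < 7 on the vertex set. Then K (dimension 2) consists of the simplices:

  0-simplices (7): [1], [2], [3], [4], [5], [6], [7]
  1-simplices (18): [1,2], [1,3], [1,4], [1,5], [1,7], [2,3], [2,4], [2,5], [2,7], [3,4], [3,6], [3,7], [4,5], [4,6], [4,7], [5,6], [5,7], [6,7]
  2-simplices (12): [1,2,3], [1,2,5], [1,3,4], [1,4,7], [1,5,7], [2,3,7], [2,4,5], [2,4,7], [3,4,6], [3,6,7], [4,5,6], [5,6,7]

giving chain groups C_0 ≅ Z^7, C_1 ≅ Z^18, C_2 ≅ Z^12.

∂_1: C_1 → C_0 maps an edge to its endpoints' difference, ∂[p,q] = q − p. For instance
  ∂[6,7] = [7] − [6].
This gives a 7×18 integer matrix of rank 6; reducing to Smith normal form yields diagonal entries (1,1,1,1,1,1).

Boundary ∂_2: C_2 → C_1 acts by ∂[p,q,r] = [q,r] − [p,r] + [p,q]. For instance
  ∂[1,3,4] = [3,4] − [1,4] + [1,3],
  ∂[1,5,7] = [5,7] − [1,7] + [1,5].
As a 18×12 matrix over Z this has rank 12, with invariant factors (1,1,1,1,1,1,1,1,1,1,1,2).

Computing H_k = (kernel of ∂_k) / (image of ∂_{k+1}):

  H_2: rank ker ∂_2 − rank ∂_3 = (12 − 12) − 0 = 0, and there is no ∂_3, so H_2 ≅ 0.

(K is a triangulation of the real projective plane RP^2.)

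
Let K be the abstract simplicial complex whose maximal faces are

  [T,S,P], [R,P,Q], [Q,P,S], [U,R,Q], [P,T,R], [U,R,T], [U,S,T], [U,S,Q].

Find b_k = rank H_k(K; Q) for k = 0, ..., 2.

b_0 = 1, b_1 = 0, b_2 = 1.

Order the vertices as P < Q < R < S < T < U. Listing each simplex with vertices in this order, K has dimension 2 with simplices:

  0-simplices (6): P, Q, R, S, T, U
  1-simplices (12): PQ, PR, PS, PT, QR, QS, QU, RT, RU, ST, SU, TU
  2-simplices (8): PQR, PQS, PRT, PST, QRU, QSU, RTU, STU

Hence C_0 ≅ Z^6, C_1 ≅ Z^12, C_2 ≅ Z^8.

Boundary ∂_1: C_1 → C_0 is given by ∂[p,q] = [q] − [p].
The 6×12 boundary matrix has rank 5 and Smith normal form diag(1,1,1,1,1).

Boundary ∂_2: C_2 → C_1 acts by ∂[p,q,r] = [q,r] − [p,r] + [p,q]. For instance
  ∂PQR = QR − PR + PQ,
  ∂PRT = RT − PT + PR.
This gives a 12×8 integer matrix of rank 7; reducing to Smith normal form yields diagonal entries (1,1,1,1,1,1,1).

Reading off H_k = ker ∂_k / im ∂_{k+1}:

  H_0: rank C_0 − rank ∂_1 = 6 − 5 = 1, and the invariant factors of ∂_1 are all 1, so H_0 = Z.
  H_1: rank ker ∂_1 − rank ∂_2 = (12 − 5) − 7 = 0, and the invariant factors of ∂_2 are all 1, so H_1 = 0.
  H_2: rank ker ∂_2 − rank ∂_3 = (8 − 7) − 0 = 1, and there is no ∂_3, so H_2 = Z.

(K is a triangulation of the 2-sphere S^2.)

Hence the Betti numbers are b_0 = 1, b_1 = 0, b_2 = 1.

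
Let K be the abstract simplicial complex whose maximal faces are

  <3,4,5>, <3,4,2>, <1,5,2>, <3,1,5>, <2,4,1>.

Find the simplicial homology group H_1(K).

H_1 ≅ Z.

Fix the vertex order 1 < 2 < 3 < 4 < 5 and write every simplex with vertices in increasing order. Then dim K = 2 and the simplices of K are:

  0-simplices (5): [1], [2], [3], [4], [5]
  1-simplices (10): [1,2], [1,3], [1,4], [1,5], [2,3], [2,4], [2,5], [3,4], [3,5], [4,5]
  2-simplices (5): [1,2,4], [1,2,5], [1,3,5], [2,3,4], [3,4,5]

Hence C_0 ≅ Z^5, C_1 ≅ Z^10, C_2 ≅ Z^5.

∂_1: C_1 → C_0 sends each edge [p,q] (with p < q) to q − p.
The 5×10 boundary matrix has rank 4 and Smith normal form diag(1,1,1,1).

The boundary map ∂_2: C_2 → C_1 sends each 2-simplex [p,q,r] to [q,r] − [p,r] + [p,q]. For instance
  ∂[3,4,5] = [4,5] − [3,5] + [3,4],
  ∂[1,3,5] = [3,5] − [1,5] + [1,3].
This gives a 10×5 integer matrix of rank 5; reducing to Smith normal form yields diagonal entries (1,1,1,1,1).

From H_k ≅ ker(∂_k) / im(∂_{k+1}) we obtain:

  H_1: rank ker ∂_1 − rank ∂_2 = (10 − 4) − 5 = 1, and the invariant factors of ∂_2 are all 1, so H_1 = Z.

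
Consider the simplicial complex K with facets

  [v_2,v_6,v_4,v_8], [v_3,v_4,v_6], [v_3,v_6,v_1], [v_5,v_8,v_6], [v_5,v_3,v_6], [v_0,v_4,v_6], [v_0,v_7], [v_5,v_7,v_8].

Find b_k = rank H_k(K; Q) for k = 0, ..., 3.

b_0 = 1, b_1 = 1, b_2 = 0, b_3 = 0.

We work with the vertex ordering v_0 < v_1 < v_2 < v_3 < v_4 < v_5 < v_6 < v_7 < v_8. The simplices of K, each written with vertices in increasing order, are:

  0-simplices (9): [v_0], [v_1], [v_2], [v_3], [v_4], [v_5], [v_6], [v_7], [v_8]
  1-simplices (18): (18 of them)
  2-simplices (10): [v_0,v_4,v_6], [v_1,v_3,v_6], [v_2,v_4,v_6], [v_2,v_4,v_8], [v_2,v_6,v_8], [v_3,v_4,v_6], [v_3,v_5,v_6], [v_4,v_6,v_8], [v_5,v_6,v_8], [v_5,v_7,v_8]
  3-simplices (1): [v_2,v_4,v_6,v_8]

so the chain groups are C_0 ≅ Z^9, C_1 ≅ Z^18, C_2 ≅ Z^10, C_3 ≅ Z^1.

Boundary ∂_1: C_1 → C_0 is given by ∂[p,q] = [q] − [p]. For instance
  ∂[v_5,v_6] = [v_6] − [v_5].
As a 9×18 matrix over Z this has rank 8, with invariant factors (1,1,1,1,1,1,1,1).

∂_2: C_2 → C_1 acts by ∂[p,q,r] = [q,r] − [p,r] + [p,q]. For instance
  ∂[v_5,v_7,v_8] = [v_7,v_8] − [v_5,v_8] + [v_5,v_7],
  ∂[v_4,v_6,v_8] = [v_6,v_8] − [v_4,v_8] + [v_4,v_6].
The resulting 18×10 matrix has rank 9, and its Smith normal form has invariant factors (1,1,1,1,1,1,1,1,1).

∂_3: C_3 → C_2 sends each 3-simplex σ to the alternating sum Σ_i (−1)^i (σ with its i-th vertex removed). For instance
  ∂[v_2,v_4,v_6,v_8] = [v_4,v_6,v_8] − [v_2,v_6,v_8] + [v_2,v_4,v_8] − [v_2,v_4,v_6].
The resulting 10×1 matrix has rank 1, and its Smith normal form has invariant factors (1).

Now H_k = ker ∂_k / im ∂_{k+1}, so:

  H_0: rank C_0 − rank ∂_1 = 9 − 8 = 1, and the invariant factors of ∂_1 are all 1, so H_0 = Z.
  H_1: rank ker ∂_1 − rank ∂_2 = (18 − 8) − 9 = 1, and the invariant factors of ∂_2 are all 1, so H_1 = Z.
  H_2: rank ker ∂_2 − rank ∂_3 = (10 − 9) − 1 = 0, and the invariant factors of ∂_3 are all 1, so H_2 = 0.
  H_3: rank ker ∂_3 − rank ∂_4 = (1 − 1) − 0 = 0, and there is no ∂_4, so H_3 = 0.

Hence the Betti numbers are b_0 = 1, b_1 = 1, b_2 = 0, b_3 = 0.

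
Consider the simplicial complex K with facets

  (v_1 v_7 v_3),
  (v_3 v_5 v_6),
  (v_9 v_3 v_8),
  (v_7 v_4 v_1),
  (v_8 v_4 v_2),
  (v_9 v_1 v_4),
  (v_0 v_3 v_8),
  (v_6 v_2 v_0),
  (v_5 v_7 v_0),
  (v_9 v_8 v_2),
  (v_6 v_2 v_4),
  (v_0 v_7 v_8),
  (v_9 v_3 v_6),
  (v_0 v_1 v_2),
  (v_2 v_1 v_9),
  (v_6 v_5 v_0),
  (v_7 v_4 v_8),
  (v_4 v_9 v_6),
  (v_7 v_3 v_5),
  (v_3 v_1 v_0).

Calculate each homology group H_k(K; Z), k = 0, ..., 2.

H_0 = Z,  H_1 = Z ⊕ Z/2,  H_2 = 0.

K has 10 vertices, 30 edges, 20 triangles.
rank ∂_0 = 0, rank ∂_1 = 9 ⇒ b_0 = 10 − 0 − 9 = 1; all invariant factors of ∂_1 are 1 so no torsion. So H_0 = Z.
rank ∂_1 = 9, rank ∂_2 = 20 ⇒ b_1 = 30 − 9 − 20 = 1; ∂_2 has invariant factor(s) [2] giving torsion. So H_1 = Z ⊕ Z/2.
rank ∂_2 = 20, rank ∂_3 = 0 ⇒ b_2 = 20 − 20 − 0 = 0. So H_2 = 0.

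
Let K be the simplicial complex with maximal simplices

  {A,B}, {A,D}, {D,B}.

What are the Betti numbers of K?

b_0 = 1, b_1 = 1.

K has 3 vertices, 3 edges.
rank ∂_0 = 0, rank ∂_1 = 2 ⇒ b_0 = 3 − 0 − 2 = 1; all invariant factors of ∂_1 are 1 so no torsion. So H_0 = Z.
rank ∂_1 = 2, rank ∂_2 = 0 ⇒ b_1 = 3 − 2 − 0 = 1. So H_1 = Z.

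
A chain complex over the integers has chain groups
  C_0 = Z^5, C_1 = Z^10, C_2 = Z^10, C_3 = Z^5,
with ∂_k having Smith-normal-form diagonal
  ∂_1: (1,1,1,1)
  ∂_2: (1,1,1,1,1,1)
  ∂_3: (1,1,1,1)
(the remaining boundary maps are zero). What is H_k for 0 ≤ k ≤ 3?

H_0: b_0 = 5 − 0 − 4 = 1; torsion from ∂_1 factors > 1: none. So H_0 = Z.
H_1: b_1 = 10 − 4 − 6 = 0; torsion from ∂_2 factors > 1: none. So H_1 = 0.
H_2: b_2 = 10 − 6 − 4 = 0; torsion from ∂_3 factors > 1: none. So H_2 = 0.
H_3: b_3 = 5 − 4 − 0 = 1; torsion from ∂_4 factors > 1: none. So H_3 = Z.

H_0 = Z,  H_1 = 0,  H_2 = 0,  H_3 = Z.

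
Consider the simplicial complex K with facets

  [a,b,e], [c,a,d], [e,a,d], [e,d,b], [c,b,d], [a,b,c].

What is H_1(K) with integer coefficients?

K has 5 vertices, 9 edges, 6 triangles.
rank ∂_1 = 4, rank ∂_2 = 5 ⇒ b_1 = 9 − 4 − 5 = 0; all invariant factors of ∂_2 are 1 so no torsion. So H_1 = 0.

H_1 = 0.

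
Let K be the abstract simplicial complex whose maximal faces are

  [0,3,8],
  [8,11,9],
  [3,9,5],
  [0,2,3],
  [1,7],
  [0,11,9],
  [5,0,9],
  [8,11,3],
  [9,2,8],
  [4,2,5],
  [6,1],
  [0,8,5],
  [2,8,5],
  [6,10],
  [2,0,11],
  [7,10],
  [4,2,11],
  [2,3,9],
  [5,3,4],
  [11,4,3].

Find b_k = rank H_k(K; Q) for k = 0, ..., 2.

b_0 = 2, b_1 = 3, b_2 = 1.

Take the total order 0 < 1 < 2 < 3 < 4 < 5 < 6 < 7 < 8 < 9 < 10 < 11 on the vertex set. Then K (dimension 2) consists of the simplices:

  0-simplices (12): [0], [1], [2], [3], [4], [5], [6], [7], [8], [9], [10], [11]
  1-simplices (28): (28 of them)
  2-simplices (16): [0,2,3], [0,2,11], [0,3,8], [0,5,8], [0,5,9], [0,9,11], [2,3,9], [2,4,5], [2,4,11], [2,5,8], [2,8,9], [3,4,5], [3,4,11], [3,5,9], [3,8,11], [8,9,11]

giving chain groups C_0 ≅ Z^12, C_1 ≅ Z^28, C_2 ≅ Z^16.

The boundary map ∂_1: C_1 → C_0 maps an edge to its endpoints' difference, ∂[p,q] = q − p. For instance
  ∂[0,2] = [2] − [0].
This gives a 12×28 integer matrix of rank 10; reducing to Smith normal form yields diagonal entries (1,1,1,1,1,1,1,1,1,1).

The boundary map ∂_2: C_2 → C_1 acts by ∂[p,q,r] = [q,r] − [p,r] + [p,q]. For instance
  ∂[3,5,9] = [5,9] − [3,9] + [3,5],
  ∂[2,8,9] = [8,9] − [2,9] + [2,8].
The resulting 28×16 matrix has rank 15, and its Smith normal form has invariant factors (1,1,1,1,1,1,1,1,1,1,1,1,1,1,1).

Computing H_k = (kernel of ∂_k) / (image of ∂_{k+1}):

  H_0: rank C_0 − rank ∂_1 = 12 − 10 = 2, and the invariant factors of ∂_1 are all 1, so H_0 = Z^2.
  H_1: rank ker ∂_1 − rank ∂_2 = (28 − 10) − 15 = 3, and the invariant factors of ∂_2 are all 1, so H_1 = Z^3.
  H_2: rank ker ∂_2 − rank ∂_3 = (16 − 15) − 0 = 1, and there is no ∂_3, so H_2 = Z.

Hence the Betti numbers are b_0 = 2, b_1 = 3, b_2 = 1.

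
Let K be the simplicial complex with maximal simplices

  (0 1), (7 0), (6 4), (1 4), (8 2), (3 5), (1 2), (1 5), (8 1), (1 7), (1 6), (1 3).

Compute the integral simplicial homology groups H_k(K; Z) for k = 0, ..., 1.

H_0 ≅ Z,  H_1 ≅ Z^4.

K has 9 vertices, 12 edges.
rank ∂_0 = 0, rank ∂_1 = 8 ⇒ b_0 = 9 − 0 − 8 = 1; all invariant factors of ∂_1 are 1 so no torsion. So H_0 ≅ Z.
rank ∂_1 = 8, rank ∂_2 = 0 ⇒ b_1 = 12 − 8 − 0 = 4. So H_1 ≅ Z^4.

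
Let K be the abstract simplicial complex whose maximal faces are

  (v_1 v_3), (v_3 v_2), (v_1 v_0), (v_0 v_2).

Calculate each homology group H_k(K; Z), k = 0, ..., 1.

We work with the vertex ordering v_0 < v_1 < v_2 < v_3. The simplices of K, each written with vertices in increasing order, are:

  0-simplices (4): [v_0], [v_1], [v_2], [v_3]
  1-simplices (4): [v_0,v_1], [v_0,v_2], [v_1,v_3], [v_2,v_3]

Hence C_0 ≅ Z^4, C_1 ≅ Z^4.

Boundary ∂_1: C_1 → C_0 maps an edge to its endpoints' difference, ∂[p,q] = q − p. For instance
  ∂[v_0,v_2] = [v_2] − [v_0].
As a 4×4 matrix over Z this has rank 3, with invariant factors (1,1,1).

Computing H_k = (kernel of ∂_k) / (image of ∂_{k+1}):

  H_0: rank C_0 − rank ∂_1 = 4 − 3 = 1, and the invariant factors of ∂_1 are all 1, so H_0 = Z.
  H_1: rank ker ∂_1 − rank ∂_2 = (4 − 3) − 0 = 1, and there is no ∂_2, so H_1 = Z.

H_0 = Z,  H_1 = Z.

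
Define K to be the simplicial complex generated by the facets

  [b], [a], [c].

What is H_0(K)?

Take the total order a < b < c on the vertex set. Then K (dimension 0) consists of the simplices:

  0-simplices (3): a, b, c

Hence C_0 ≅ Z^3.

Computing H_k = (kernel of ∂_k) / (image of ∂_{k+1}):

  H_0: rank C_0 − rank ∂_1 = 3 − 0 = 3, and there is no ∂_1, so H_0 ≅ Z^3.

H_0 = Z^3.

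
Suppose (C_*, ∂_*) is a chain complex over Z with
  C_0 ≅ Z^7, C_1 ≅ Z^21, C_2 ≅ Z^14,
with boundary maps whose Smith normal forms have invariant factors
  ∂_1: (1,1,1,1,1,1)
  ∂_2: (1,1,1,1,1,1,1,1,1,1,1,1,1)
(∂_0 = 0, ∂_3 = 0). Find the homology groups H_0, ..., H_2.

H_0 ≅ Z,  H_1 ≅ Z^2,  H_2 ≅ Z.

H_0: b_0 = 7 − 0 − 6 = 1; torsion from ∂_1 factors > 1: none. So H_0 ≅ Z.
H_1: b_1 = 21 − 6 − 13 = 2; torsion from ∂_2 factors > 1: none. So H_1 ≅ Z^2.
H_2: b_2 = 14 − 13 − 0 = 1; torsion from ∂_3 factors > 1: none. So H_2 ≅ Z.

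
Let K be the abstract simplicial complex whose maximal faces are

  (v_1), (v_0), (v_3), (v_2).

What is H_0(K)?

Order the vertices as v_0 < v_1 < v_2 < v_3. Listing each simplex with vertices in this order, K has dimension 0 with simplices:

  0-simplices (4): [v_0], [v_1], [v_2], [v_3]

giving chain groups C_0 ≅ Z^4.

Now H_k = ker ∂_k / im ∂_{k+1}, so:

  H_0: rank C_0 − rank ∂_1 = 4 − 0 = 4, and there is no ∂_1, so H_0 = Z^4.

(K is a triangulation of a set of 4 points.)

H_0 = Z^4.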